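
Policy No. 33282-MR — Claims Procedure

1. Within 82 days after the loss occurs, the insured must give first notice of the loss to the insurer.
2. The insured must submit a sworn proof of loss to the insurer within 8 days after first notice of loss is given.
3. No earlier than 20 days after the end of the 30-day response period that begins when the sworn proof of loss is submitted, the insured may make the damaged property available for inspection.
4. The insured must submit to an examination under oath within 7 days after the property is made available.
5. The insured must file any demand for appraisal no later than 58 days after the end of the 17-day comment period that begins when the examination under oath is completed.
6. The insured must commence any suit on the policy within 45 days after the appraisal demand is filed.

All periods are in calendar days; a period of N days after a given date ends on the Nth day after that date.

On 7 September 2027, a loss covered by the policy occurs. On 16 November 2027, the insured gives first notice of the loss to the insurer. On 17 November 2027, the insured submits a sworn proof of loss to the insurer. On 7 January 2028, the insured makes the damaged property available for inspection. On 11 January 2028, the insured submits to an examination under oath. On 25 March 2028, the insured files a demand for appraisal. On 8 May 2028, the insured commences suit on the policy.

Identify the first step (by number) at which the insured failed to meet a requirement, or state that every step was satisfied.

Step 1: 82 days after 7 September 2027 (when the loss occurs) is 28 November 2027; done 16 November 2027 — timely.
Step 2: 8 days after 16 November 2027 (when first notice of loss is given) is 24 November 2027; 17 November 2027 is within that limit.
Step 3: the earliest permitted date is 20 days after 17 December 2027 (end of the 30-day response period, which began when the sworn proof of loss is submitted on 17 November 2027), i.e. 6 January 2028; 7 January 2028 is on or after that date.
Step 4: 7 days after 7 January 2028 (when the property is made available) is 14 January 2028; done 11 January 2028 — timely.
Step 5: 58 days after 28 January 2028 (end of the 17-day comment period, which began when the examination under oath is completed on 11 January 2028) is 26 March 2028; done 25 March 2028 — timely.
Step 6: 45 days after 25 March 2028 (when the appraisal demand is filed) is 9 May 2028; 8 May 2028 is within that limit.

None — every step was satisfied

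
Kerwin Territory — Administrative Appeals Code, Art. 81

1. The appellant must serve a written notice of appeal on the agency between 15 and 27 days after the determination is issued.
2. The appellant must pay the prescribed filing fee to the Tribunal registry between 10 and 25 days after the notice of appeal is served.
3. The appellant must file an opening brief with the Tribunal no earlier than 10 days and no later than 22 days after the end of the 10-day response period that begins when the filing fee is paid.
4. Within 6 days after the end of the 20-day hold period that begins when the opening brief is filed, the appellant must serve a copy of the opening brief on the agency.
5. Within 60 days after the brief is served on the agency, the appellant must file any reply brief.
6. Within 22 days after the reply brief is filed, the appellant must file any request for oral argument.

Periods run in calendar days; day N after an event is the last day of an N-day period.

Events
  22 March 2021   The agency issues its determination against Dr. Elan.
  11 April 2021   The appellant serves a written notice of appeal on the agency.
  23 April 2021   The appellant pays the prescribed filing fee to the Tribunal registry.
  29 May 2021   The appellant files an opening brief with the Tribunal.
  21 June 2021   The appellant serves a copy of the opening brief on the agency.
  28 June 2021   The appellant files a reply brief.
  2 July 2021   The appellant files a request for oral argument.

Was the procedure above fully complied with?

No

(1) the permitted window runs from 22 March 2021 + 15 = 6 April 2021 to 22 March 2021 + 27 = 18 April 2021; done 11 April 2021, which is between those dates.
(2) the permitted window runs from 11 April 2021 + 10 = 21 April 2021 to 11 April 2021 + 25 = 6 May 2021; done 23 April 2021, which is between those dates.
(3) the permitted window runs from 3 May 2021 + 10 = 13 May 2021 to 3 May 2021 + 22 = 25 May 2021; 29 May 2021 is 4 days past the end of the window.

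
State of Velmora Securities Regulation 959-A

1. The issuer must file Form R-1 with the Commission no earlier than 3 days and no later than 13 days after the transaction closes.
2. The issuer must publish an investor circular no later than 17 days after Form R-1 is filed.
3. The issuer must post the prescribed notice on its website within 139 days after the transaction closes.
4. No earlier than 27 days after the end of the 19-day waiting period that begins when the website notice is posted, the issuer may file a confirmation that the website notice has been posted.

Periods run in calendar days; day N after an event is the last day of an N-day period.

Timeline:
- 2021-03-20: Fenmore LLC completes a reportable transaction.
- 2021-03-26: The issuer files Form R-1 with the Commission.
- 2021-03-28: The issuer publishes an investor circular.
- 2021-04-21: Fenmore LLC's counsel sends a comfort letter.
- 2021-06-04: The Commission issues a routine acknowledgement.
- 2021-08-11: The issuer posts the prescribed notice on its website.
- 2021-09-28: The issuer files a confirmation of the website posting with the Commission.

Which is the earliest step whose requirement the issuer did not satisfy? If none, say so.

Step 3

(1) the permitted window runs from 2021-03-20 + 3 = 2021-03-23 to 2021-03-20 + 13 = 2021-04-02; 2021-03-26 falls inside that range.
(2) due by 2021-03-26 + 17 days = 2021-04-12; done 2021-03-28 — timely.
(3) due by 2021-03-20 + 139 days = 2021-08-06; 2021-08-11 misses that deadline by 5 days.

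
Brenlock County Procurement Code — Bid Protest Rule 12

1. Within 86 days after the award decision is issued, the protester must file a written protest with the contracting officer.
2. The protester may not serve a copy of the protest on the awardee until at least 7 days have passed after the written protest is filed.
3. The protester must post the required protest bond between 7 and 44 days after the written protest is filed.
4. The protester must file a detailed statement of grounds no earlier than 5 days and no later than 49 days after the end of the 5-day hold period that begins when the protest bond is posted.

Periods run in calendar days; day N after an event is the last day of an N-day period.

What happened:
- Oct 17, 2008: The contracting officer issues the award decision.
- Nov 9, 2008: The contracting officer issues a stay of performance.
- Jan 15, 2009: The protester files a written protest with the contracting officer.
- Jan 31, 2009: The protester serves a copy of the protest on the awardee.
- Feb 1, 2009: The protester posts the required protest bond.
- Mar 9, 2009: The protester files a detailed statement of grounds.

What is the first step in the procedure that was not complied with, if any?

Step 1: 86 days after Oct 17, 2008 (when the award decision is issued) is Jan 11, 2009; not done until Jan 15, 2009, 4 days after the deadline.
That is the first point of non-compliance.

Step 1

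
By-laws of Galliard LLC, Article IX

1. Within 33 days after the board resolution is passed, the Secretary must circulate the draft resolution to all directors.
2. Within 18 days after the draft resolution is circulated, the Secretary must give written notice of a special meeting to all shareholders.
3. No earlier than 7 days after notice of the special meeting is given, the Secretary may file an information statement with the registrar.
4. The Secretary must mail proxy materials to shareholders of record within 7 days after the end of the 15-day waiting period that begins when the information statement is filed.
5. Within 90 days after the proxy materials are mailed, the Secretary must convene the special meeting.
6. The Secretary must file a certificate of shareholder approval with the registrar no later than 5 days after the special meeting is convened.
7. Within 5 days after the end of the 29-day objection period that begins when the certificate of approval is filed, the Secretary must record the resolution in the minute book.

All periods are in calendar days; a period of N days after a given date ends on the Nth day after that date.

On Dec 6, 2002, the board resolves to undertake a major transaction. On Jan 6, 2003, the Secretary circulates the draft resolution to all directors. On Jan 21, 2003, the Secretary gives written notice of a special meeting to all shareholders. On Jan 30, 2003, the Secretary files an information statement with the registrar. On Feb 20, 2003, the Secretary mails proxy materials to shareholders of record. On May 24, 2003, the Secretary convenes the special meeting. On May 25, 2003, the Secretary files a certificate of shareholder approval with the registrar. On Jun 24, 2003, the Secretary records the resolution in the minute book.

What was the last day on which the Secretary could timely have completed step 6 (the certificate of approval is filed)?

Step 6 runs from May 24, 2003, when the special meeting is convened. 5 days after May 24, 2003 is May 29, 2003.

May 29, 2003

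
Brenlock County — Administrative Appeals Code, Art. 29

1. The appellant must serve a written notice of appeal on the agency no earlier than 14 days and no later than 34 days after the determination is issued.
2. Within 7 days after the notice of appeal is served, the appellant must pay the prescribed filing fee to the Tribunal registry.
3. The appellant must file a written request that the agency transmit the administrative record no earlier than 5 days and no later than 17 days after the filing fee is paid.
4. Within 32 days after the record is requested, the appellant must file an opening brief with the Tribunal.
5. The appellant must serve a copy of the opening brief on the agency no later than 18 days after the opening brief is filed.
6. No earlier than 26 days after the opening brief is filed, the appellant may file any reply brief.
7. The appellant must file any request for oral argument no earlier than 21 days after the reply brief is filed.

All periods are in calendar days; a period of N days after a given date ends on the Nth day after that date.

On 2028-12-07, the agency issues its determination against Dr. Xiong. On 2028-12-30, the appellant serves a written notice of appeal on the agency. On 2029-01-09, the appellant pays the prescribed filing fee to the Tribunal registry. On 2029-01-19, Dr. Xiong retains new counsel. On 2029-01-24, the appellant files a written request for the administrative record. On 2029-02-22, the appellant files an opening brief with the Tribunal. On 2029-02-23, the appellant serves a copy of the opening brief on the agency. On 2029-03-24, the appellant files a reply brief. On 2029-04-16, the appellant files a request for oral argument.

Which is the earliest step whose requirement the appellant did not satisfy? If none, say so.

Step 2

Step 1: the window is 14–34 days after 2028-12-07 (when the determination is issued), so 2028-12-21 through 2029-01-10; done 2028-12-30, which is between those dates.
Step 2: 7 days after 2028-12-30 (when the notice of appeal is served) is 2029-01-06; not done until 2029-01-09, 3 days after the deadline.
The procedure was therefore not followed at step 2.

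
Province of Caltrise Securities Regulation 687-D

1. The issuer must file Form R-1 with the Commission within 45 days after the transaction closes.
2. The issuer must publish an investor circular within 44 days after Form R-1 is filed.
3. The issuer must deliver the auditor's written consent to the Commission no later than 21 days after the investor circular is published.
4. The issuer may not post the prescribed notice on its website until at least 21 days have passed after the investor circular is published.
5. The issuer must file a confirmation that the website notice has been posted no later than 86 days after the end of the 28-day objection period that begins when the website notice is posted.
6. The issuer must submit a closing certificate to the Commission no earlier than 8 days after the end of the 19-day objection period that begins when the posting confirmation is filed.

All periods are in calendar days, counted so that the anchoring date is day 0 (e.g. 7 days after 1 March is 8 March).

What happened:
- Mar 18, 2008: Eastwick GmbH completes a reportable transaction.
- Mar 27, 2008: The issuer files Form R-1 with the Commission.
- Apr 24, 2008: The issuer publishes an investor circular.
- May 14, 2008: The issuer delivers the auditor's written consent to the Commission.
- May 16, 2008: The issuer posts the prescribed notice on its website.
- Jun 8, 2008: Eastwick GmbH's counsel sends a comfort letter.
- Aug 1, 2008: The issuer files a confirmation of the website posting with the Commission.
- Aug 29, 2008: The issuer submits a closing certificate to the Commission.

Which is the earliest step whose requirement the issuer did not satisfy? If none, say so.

None — every step was satisfied

(1) due by Mar 18, 2008 + 45 days = May 2, 2008; Mar 27, 2008 is within that limit.
(2) due by Mar 27, 2008 + 44 days = May 10, 2008; completed Apr 24, 2008, before the deadline.
(3) due by Apr 24, 2008 + 21 days = May 15, 2008; completed May 14, 2008, before the deadline.
(4) permitted from Apr 24, 2008 + 21 days = May 15, 2008 onward; done May 16, 2008 — permitted.
(5) due by Jun 13, 2008 + 86 days = Sep 7, 2008; completed Aug 1, 2008, before the deadline.
(6) permitted from Aug 20, 2008 + 8 days = Aug 28, 2008 onward; Aug 29, 2008 is on or after that date.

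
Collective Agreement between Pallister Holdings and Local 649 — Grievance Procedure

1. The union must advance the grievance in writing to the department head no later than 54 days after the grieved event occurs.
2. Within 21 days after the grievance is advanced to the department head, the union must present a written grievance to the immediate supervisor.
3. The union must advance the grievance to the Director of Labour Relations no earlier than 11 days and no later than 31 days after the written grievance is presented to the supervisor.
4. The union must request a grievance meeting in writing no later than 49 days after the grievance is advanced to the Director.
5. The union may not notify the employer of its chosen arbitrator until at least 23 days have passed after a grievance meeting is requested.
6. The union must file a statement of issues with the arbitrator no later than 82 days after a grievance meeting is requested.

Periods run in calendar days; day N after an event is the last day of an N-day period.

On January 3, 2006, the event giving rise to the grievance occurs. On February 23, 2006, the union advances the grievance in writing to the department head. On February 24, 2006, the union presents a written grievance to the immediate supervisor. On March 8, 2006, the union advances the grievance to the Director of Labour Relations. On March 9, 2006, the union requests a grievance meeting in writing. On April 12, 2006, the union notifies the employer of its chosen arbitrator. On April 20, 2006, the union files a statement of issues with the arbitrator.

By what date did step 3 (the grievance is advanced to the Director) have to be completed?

Step 3 runs from February 24, 2006, when the written grievance is presented to the supervisor. The window is 11–31 days after February 24, 2006; it closes on March 27, 2006.

March 27, 2006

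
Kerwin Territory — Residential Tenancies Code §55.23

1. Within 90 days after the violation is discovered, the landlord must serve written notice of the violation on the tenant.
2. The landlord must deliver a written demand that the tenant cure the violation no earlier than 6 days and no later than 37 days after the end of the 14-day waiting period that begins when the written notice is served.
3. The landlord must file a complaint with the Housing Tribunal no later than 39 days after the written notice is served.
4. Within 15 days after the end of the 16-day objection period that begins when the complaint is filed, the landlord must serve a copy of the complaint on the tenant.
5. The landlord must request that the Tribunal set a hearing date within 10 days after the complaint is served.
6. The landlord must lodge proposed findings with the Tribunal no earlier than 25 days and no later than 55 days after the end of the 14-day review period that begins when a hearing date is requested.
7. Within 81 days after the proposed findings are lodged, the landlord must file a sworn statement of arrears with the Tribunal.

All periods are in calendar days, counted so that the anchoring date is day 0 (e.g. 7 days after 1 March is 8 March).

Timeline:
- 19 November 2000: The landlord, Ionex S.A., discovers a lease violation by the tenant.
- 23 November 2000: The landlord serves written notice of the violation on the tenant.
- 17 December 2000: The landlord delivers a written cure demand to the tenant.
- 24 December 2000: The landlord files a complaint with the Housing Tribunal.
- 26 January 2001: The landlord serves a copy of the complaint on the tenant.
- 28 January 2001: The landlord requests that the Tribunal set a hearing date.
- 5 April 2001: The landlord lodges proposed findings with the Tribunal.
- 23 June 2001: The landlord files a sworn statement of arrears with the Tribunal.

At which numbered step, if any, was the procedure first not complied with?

Step 4

Step 1: 90 days after 19 November 2000 (when the violation is discovered) is 17 February 2001; done 23 November 2000 — timely.
Step 2: the window is 6–37 days after 7 December 2000 (end of the 14-day waiting period, which began when the written notice is served on 23 November 2000), so 13 December 2000 through 13 January 2001; done 17 December 2000, which is between those dates.
Step 3: 39 days after 23 November 2000 (when the written notice is served) is 1 January 2001; completed 24 December 2000, before the deadline.
Step 4: 15 days after 9 January 2001 (end of the 16-day objection period, which began when the complaint is filed on 24 December 2000) is 24 January 2001; done 26 January 2001 — 2 days late.
Later steps need not be reached.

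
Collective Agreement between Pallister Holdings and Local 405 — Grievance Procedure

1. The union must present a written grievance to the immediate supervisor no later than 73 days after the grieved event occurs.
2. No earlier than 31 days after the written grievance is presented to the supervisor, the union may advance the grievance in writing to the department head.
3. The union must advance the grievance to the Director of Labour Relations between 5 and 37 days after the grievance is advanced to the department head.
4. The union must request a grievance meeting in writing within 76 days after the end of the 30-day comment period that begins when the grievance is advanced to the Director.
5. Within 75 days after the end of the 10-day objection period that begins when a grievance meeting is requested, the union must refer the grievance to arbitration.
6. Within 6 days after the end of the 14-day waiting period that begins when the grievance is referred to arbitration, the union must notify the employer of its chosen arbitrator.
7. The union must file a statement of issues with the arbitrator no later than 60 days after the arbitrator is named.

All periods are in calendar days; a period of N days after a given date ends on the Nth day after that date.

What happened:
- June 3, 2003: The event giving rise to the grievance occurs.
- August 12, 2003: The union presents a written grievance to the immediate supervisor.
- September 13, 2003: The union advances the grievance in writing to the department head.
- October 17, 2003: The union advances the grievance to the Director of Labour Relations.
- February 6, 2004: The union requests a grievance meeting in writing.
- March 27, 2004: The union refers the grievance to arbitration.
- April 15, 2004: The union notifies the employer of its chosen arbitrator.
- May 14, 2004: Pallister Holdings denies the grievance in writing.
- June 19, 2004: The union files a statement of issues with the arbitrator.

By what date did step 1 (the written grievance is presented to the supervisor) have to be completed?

Step 1 runs from June 3, 2003, when the grieved event occurs. 73 days after June 3, 2003 is August 15, 2003.

August 15, 2003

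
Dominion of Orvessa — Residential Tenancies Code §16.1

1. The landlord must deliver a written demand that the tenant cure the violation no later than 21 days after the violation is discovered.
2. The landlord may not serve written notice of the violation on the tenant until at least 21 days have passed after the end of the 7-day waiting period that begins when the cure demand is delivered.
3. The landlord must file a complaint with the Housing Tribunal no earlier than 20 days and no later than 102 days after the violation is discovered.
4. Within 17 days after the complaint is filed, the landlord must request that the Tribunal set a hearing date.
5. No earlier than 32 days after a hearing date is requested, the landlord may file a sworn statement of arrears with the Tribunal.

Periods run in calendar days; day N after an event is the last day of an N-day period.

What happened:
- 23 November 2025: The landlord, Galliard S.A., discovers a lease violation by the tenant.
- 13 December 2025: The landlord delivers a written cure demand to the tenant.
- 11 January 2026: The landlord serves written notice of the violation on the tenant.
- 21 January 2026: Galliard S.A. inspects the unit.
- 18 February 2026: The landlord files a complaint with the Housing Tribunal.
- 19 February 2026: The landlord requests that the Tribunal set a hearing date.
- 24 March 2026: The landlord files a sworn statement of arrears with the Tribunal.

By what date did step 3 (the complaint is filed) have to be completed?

Step 3 runs from 23 November 2025, when the violation is discovered. The window is 20–102 days after 23 November 2025; it closes on 5 March 2026.

5 March 2026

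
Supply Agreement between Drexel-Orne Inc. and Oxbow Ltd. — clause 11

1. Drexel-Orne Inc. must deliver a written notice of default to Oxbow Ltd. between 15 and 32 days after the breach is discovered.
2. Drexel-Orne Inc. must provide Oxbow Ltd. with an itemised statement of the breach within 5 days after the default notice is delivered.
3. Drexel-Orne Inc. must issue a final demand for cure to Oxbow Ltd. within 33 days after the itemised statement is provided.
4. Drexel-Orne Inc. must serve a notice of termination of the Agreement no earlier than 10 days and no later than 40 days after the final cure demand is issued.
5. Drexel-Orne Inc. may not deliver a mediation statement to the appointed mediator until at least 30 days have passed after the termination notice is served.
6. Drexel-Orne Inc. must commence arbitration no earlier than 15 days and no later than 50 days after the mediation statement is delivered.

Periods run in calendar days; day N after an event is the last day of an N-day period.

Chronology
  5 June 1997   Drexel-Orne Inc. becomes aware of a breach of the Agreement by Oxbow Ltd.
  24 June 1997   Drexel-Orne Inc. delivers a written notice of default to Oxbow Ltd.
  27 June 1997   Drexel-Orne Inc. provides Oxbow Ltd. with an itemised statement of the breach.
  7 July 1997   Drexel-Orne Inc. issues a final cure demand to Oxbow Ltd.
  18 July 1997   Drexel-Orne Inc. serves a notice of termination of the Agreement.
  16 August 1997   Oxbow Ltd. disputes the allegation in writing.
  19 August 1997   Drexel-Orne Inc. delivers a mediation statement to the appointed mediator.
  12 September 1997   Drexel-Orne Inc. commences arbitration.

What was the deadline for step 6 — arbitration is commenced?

8 October 1997

Step 6 runs from 19 August 1997, when the mediation statement is delivered. The window is 15–50 days after 19 August 1997; it closes on 8 October 1997.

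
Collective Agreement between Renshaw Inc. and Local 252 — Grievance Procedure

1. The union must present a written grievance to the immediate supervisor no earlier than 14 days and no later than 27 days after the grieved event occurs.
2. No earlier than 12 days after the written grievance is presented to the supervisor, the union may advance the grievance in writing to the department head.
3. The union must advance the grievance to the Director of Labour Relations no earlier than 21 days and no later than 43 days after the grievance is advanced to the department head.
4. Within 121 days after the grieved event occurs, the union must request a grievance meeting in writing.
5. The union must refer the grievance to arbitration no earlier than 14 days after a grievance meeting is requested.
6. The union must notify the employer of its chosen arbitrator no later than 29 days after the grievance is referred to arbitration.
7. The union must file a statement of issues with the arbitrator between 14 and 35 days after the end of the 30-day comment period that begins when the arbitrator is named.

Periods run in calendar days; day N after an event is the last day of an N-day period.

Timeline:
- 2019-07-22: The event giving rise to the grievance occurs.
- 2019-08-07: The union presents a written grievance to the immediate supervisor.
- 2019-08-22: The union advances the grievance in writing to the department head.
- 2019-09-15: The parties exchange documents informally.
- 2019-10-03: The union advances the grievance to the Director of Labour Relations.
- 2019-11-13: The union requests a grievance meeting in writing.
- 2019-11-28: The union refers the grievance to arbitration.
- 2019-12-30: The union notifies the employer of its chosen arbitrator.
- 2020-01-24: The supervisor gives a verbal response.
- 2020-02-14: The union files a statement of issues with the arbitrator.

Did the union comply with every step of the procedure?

Step 1: the window is 14–27 days after 2019-07-22 (when the grieved event occurs), so 2019-08-05 through 2019-08-18; 2019-08-07 falls inside that range.
Step 2: the earliest permitted date is 12 days after 2019-08-07 (when the written grievance is presented to the supervisor), i.e. 2019-08-19; done 2019-08-22 — permitted.
Step 3: the window is 21–43 days after 2019-08-22 (when the grievance is advanced to the department head), so 2019-09-12 through 2019-10-04; done 2019-10-03 — within the window.
Step 4: 121 days after 2019-07-22 (when the grieved event occurs) is 2019-11-20; done 2019-11-13 — timely.
Step 5: the earliest permitted date is 14 days after 2019-11-13 (when a grievance meeting is requested), i.e. 2019-11-27; done 2019-11-28 — permitted.
Step 6: 29 days after 2019-11-28 (when the grievance is referred to arbitration) is 2019-12-27; not done until 2019-12-30, 3 days after the deadline.

No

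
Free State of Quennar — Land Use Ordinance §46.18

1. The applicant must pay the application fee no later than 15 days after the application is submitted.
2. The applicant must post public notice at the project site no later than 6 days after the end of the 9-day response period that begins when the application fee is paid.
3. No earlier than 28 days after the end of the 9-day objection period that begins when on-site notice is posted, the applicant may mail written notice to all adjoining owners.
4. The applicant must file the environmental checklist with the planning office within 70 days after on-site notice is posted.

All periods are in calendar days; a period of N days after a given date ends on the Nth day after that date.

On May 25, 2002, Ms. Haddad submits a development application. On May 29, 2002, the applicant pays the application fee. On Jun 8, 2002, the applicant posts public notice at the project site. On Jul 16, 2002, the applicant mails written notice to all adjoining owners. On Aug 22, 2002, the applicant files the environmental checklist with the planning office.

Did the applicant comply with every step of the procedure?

(1) due by May 25, 2002 + 15 days = Jun 9, 2002; done May 29, 2002 — timely.
(2) due by Jun 7, 2002 + 6 days = Jun 13, 2002; completed Jun 8, 2002, before the deadline.
(3) permitted from Jun 17, 2002 + 28 days = Jul 15, 2002 onward; Jul 16, 2002 is on or after that date.
(4) due by Jun 8, 2002 + 70 days = Aug 17, 2002; not done until Aug 22, 2002, 5 days after the deadline.
No need to go further; step 4 was not satisfied.

No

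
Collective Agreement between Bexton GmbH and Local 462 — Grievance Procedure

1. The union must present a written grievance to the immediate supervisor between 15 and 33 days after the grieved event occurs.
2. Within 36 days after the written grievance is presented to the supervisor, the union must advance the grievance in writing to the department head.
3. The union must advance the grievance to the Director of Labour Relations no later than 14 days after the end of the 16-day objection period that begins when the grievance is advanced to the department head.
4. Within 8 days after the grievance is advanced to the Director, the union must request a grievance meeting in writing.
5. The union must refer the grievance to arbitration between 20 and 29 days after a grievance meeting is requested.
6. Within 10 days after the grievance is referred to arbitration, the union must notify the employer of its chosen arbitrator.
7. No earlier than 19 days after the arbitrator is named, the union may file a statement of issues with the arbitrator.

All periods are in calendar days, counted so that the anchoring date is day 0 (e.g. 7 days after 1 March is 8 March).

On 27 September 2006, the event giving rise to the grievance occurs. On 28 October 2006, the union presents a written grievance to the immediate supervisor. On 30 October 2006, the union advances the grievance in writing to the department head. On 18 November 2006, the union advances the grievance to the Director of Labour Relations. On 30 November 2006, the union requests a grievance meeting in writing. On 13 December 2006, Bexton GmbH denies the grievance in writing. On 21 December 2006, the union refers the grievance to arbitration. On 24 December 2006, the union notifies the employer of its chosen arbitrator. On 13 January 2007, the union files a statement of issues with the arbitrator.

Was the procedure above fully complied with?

No

(1) the permitted window runs from 27 September 2006 + 15 = 12 October 2006 to 27 September 2006 + 33 = 30 October 2006; done 28 October 2006, which is between those dates.
(2) due by 28 October 2006 + 36 days = 3 December 2006; done 30 October 2006 — timely.
(3) due by 15 November 2006 + 14 days = 29 November 2006; done 18 November 2006 — timely.
(4) due by 18 November 2006 + 8 days = 26 November 2006; done 30 November 2006 — 4 days late.
That is the first point of non-compliance.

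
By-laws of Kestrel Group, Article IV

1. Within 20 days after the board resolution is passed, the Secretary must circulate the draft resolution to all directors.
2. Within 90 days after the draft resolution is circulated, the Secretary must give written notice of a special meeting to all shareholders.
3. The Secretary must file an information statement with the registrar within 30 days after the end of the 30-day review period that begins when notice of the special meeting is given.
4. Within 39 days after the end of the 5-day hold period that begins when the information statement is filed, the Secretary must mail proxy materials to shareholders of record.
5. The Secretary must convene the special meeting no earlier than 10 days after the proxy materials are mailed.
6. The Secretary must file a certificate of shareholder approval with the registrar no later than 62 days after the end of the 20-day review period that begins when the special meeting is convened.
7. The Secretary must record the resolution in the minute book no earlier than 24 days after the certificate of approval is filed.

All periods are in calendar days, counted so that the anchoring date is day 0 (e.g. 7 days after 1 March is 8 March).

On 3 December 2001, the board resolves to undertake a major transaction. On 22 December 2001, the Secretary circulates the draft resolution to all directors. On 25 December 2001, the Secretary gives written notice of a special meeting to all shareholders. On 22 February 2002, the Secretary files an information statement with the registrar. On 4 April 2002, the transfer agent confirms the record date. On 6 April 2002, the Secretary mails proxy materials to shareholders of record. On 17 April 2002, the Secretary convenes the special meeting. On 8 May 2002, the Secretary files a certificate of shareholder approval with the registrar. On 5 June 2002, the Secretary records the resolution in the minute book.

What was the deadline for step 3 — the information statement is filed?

23 February 2002

Notice of the special meeting is given on 25 December 2001; the 30-day review period therefore ends 24 January 2002, and step 3 runs from that date. 30 days after 24 January 2002 is 23 February 2002.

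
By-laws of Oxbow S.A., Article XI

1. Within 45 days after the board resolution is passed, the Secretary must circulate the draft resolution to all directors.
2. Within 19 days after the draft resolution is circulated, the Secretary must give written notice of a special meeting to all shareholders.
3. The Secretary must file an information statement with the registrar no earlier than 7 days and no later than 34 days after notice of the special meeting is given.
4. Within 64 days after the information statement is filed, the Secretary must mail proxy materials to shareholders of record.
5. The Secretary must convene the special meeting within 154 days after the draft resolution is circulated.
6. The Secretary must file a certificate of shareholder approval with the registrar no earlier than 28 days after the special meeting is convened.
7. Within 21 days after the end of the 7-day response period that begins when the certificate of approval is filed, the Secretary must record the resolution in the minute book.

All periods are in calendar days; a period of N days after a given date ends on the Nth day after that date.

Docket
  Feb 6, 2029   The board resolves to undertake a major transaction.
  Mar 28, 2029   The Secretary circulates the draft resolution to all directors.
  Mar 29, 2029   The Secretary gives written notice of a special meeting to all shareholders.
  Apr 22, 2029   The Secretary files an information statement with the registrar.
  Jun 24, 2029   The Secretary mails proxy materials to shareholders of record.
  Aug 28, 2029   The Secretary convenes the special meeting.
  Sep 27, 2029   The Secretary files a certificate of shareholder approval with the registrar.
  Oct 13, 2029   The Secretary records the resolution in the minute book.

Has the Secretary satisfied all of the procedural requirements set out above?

No

Step 1 — counting 45 days from Feb 6, 2029 (when the board resolution is passed) gives a deadline of Mar 23, 2029; not done until Mar 28, 2029, 5 days after the deadline.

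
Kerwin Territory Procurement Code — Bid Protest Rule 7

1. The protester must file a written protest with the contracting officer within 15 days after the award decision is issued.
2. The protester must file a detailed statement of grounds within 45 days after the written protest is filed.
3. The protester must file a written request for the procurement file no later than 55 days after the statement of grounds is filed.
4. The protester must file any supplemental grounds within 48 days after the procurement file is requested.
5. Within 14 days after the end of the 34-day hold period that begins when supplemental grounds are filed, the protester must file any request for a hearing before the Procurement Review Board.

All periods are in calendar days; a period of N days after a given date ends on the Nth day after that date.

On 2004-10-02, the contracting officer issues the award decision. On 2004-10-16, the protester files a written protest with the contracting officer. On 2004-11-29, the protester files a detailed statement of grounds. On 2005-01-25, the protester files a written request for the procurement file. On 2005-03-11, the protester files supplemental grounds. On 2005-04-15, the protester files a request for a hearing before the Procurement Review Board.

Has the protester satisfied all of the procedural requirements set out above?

No

(1) due by 2004-10-02 + 15 days = 2004-10-17; 2004-10-16 is within that limit.
(2) due by 2004-10-16 + 45 days = 2004-11-30; 2004-11-29 is within that limit.
(3) due by 2004-11-29 + 55 days = 2005-01-23; not done until 2005-01-25, 2 days after the deadline.
The analysis stops there.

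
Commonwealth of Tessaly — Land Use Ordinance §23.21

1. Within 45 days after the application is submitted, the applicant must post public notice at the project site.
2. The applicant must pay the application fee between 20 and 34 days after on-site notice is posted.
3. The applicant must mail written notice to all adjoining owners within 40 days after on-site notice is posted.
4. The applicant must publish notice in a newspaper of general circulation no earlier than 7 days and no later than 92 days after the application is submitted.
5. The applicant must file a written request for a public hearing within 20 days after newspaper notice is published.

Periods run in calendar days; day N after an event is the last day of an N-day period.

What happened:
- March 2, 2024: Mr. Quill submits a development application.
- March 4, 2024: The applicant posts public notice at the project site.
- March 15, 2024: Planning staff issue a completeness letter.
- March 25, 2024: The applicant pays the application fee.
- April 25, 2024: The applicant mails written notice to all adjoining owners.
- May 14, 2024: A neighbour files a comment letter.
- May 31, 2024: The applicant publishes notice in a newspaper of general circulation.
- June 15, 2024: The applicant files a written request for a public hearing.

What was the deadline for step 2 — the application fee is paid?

Step 2 runs from March 4, 2024, when on-site notice is posted. The window is 20–34 days after March 4, 2024; it closes on April 7, 2024.

April 7, 2024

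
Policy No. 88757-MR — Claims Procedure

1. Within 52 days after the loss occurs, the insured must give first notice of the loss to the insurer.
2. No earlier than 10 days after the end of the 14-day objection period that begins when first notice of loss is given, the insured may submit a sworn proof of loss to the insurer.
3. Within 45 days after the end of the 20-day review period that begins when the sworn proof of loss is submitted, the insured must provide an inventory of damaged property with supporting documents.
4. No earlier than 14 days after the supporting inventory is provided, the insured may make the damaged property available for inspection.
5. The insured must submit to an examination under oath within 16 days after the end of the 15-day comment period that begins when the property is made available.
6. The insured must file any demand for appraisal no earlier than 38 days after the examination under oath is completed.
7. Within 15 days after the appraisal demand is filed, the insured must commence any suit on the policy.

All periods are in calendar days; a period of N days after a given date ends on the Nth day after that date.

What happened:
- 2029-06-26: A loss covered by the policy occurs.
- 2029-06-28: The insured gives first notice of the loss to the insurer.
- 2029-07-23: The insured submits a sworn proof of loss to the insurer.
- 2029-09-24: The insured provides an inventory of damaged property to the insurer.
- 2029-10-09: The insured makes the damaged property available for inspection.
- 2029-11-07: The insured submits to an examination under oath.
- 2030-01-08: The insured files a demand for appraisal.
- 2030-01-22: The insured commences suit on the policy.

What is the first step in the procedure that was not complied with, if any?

Step 1 — counting 52 days from 2029-06-26 (when the loss occurs) gives a deadline of 2029-08-17; completed 2029-06-28, before the deadline.
Step 2 — must wait 10 days from 2029-07-12 (end of the 14-day objection period, which began when first notice of loss is given on 2029-06-28), so not before 2029-07-22; 2029-07-23 is on or after that date.
Step 3 — counting 45 days from 2029-08-12 (end of the 20-day review period, which began when the sworn proof of loss is submitted on 2029-07-23) gives a deadline of 2029-09-26; done 2029-09-24 — timely.
Step 4 — must wait 14 days from 2029-09-24 (when the supporting inventory is provided), so not before 2029-10-08; 2029-10-09 is on or after that date.
Step 5 — counting 16 days from 2029-10-24 (end of the 15-day comment period, which began when the property is made available on 2029-10-09) gives a deadline of 2029-11-09; 2029-11-07 is within that limit.
Step 6 — must wait 38 days from 2029-11-07 (when the examination under oath is completed), so not before 2029-12-15; done 2030-01-08 — permitted.
Step 7 — counting 15 days from 2030-01-08 (when the appraisal demand is filed) gives a deadline of 2030-01-23; 2030-01-22 is within that limit.

None — every step was satisfied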